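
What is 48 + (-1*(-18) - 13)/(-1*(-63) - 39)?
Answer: 1157/24 ≈ 48.208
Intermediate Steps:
48 + (-1*(-18) - 13)/(-1*(-63) - 39) = 48 + (18 - 13)/(63 - 39) = 48 + 5/24 = 1157/24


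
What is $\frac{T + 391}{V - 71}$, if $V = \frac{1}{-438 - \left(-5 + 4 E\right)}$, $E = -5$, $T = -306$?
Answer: $- \frac{35105}{29324} \approx -1.1971$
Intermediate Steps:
$V = - \frac{1}{413}$ ($V = \frac{1}{-438 + \left(\left(-4\right) \left(-5\right) + 5\right)} = \frac{1}{-438 + \left(20 + 5\right)} = \frac{1}{-438 + 25} = \frac{1}{-413} = - \frac{1}{413} \approx -0.0024213$)
$\frac{T + 391}{V - 71} = \frac{-306 + 391}{- \frac{1}{413} - 71} = \frac{85}{- \frac{29324}{413}} = 85 \left(- \frac{413}{29324}\right) = - \frac{35105}{29324}$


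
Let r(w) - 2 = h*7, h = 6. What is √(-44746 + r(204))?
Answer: I*√44702 ≈ 211.43*I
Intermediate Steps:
r(w) = 44 (r(w) = 2 + 6*7 = 2 + 42 = 44)
√(-44746 + r(204)) = √(-44746 + 44) = √(-44702) = I*√44702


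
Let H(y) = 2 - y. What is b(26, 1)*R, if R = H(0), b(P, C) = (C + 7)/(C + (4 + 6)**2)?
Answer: 16/101 ≈ 0.15842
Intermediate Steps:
b(P, C) = (7 + C)/(100 + C) (b(P, C) = (7 + C)/(C + 10**2) = (7 + C)/(C + 100) = (7 + C)/(100 + C))
R = 2 (R = 2 - 1*0 = 2 + 0 = 2)
b(26, 1)*R = ((7 + 1)/(100 + 1))*2 = (8/101)*2 = 16/101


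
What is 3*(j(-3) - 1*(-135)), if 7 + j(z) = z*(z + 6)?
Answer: 357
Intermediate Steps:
j(z) = -7 + z*(6 + z) (j(z) = -7 + z*(z + 6) = -7 + z*(6 + z))
3*(j(-3) - 1*(-135)) = 3*((-7 + (-3)² + 6*(-3)) - 1*(-135)) = 3*((-7 + 9 - 18) + 135) = 3*(-16 + 135) = 3*119 = 357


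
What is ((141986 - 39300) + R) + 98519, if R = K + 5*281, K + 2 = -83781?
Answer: 118827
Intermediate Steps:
K = -83783 (K = -2 - 83781 = -83783)
R = -82378 (R = -83783 + 5*281 = -83783 + 1405 = -82378)
((141986 - 39300) + R) + 98519 = ((141986 - 39300) - 82378) + 98519 = (102686 - 82378) + 98519 = 20308 + 98519 = 118827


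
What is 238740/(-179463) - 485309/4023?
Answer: -29351820029/240659883 ≈ -121.96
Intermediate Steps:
238740/(-179463) - 485309/4023 = 238740*(-1/179463) - 485309*1/4023 = -79580/59821 - 485309/4023 = -29351820029/240659883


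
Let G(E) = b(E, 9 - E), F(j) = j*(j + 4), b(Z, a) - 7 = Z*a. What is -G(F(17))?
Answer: 124229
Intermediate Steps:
b(Z, a) = 7 + Z*a
F(j) = j*(4 + j)
G(E) = 7 + E*(9 - E)
-G(F(17)) = -(7 - 17*(4 + 17)*(-9 + 17*(4 + 17))) = -(7 - 17*21*(-9 + 17*21)) = -(7 - 1*357*(-9 + 357)) = -(7 - 1*357*348) = -(7 - 124236) = -1*(-124229) = 124229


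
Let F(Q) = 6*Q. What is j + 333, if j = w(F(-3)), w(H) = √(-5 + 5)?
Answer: 333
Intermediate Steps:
w(H) = 0 (w(H) = √0 = 0)
j = 0
j + 333 = 0 + 333 = 333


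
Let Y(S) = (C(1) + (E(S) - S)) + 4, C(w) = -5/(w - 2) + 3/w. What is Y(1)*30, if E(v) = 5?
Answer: 480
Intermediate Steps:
C(w) = -5/(-2 + w) + 3/w
Y(S) = 17 - S (Y(S) = (2*(-3 - 1*1)/(1*(-2 + 1)) + (5 - S)) + 4 = (2*1*(-3 - 1)/(-1) + (5 - S)) + 4 = (2*1*(-1)*(-4) + (5 - S)) + 4 = (8 + (5 - S)) + 4 = (13 - S) + 4 = 17 - S)
Y(1)*30 = (17 - 1*1)*30 = (17 - 1)*30 = 16*30 = 480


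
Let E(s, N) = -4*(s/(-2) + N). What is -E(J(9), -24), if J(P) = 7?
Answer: -110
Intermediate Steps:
E(s, N) = -4*N + 2*s (E(s, N) = -4*(s*(-1/2) + N) = -4*(-s/2 + N) = -4*(N - s/2) = -4*N + 2*s)
-E(J(9), -24) = -(-4*(-24) + 2*7) = -(96 + 14) = -1*110 = -110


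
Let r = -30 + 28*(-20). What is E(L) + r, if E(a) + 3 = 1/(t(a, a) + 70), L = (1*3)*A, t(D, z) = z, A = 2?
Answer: -45067/76 ≈ -592.99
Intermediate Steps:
L = 6 (L = (1*3)*2 = 3*2 = 6)
E(a) = -3 + 1/(70 + a) (E(a) = -3 + 1/(a + 70) = -3 + 1/(70 + a))
r = -590 (r = -30 - 560 = -590)
E(L) + r = (-209 - 3*6)/(70 + 6) - 590 = (-209 - 18)/76 - 590 = (1/76)*(-227) - 590 = -227/76 - 590 = -45067/76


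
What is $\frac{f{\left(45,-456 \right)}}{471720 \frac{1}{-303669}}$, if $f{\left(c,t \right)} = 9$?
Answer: $- \frac{911007}{157240} \approx -5.7937$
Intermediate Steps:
$\frac{f{\left(45,-456 \right)}}{471720 \frac{1}{-303669}} = \frac{9}{471720 \frac{1}{-303669}} = \frac{9}{471720 \left(- \frac{1}{303669}\right)} = \frac{9}{- \frac{157240}{101223}} = 9 \left(- \frac{101223}{157240}\right) = - \frac{911007}{157240}$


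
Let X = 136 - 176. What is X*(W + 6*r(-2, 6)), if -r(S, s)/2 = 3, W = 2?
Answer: 1360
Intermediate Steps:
r(S, s) = -6 (r(S, s) = -2*3 = -6)
X = -40
X*(W + 6*r(-2, 6)) = -40*(2 + 6*(-6)) = -40*(2 - 36) = -40*(-34) = 1360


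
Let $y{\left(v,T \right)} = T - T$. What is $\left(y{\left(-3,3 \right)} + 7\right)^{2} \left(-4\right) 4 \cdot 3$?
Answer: $-2352$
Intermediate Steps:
$y{\left(v,T \right)} = 0$
$\left(y{\left(-3,3 \right)} + 7\right)^{2} \left(-4\right) 4 \cdot 3 = \left(0 + 7\right)^{2} \left(-4\right) 4 \cdot 3 = 7^{2} \left(\left(-16\right) 3\right) = 49 \left(-48\right) = -2352$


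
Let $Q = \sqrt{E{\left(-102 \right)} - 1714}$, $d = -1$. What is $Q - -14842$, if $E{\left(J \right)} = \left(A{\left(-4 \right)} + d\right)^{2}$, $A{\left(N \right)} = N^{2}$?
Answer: $14842 + i \sqrt{1489} \approx 14842.0 + 38.588 i$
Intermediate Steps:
$E{\left(J \right)} = 225$ ($E{\left(J \right)} = \left(\left(-4\right)^{2} - 1\right)^{2} = \left(16 - 1\right)^{2} = 15^{2} = 225$)
$Q = i \sqrt{1489}$ ($Q = \sqrt{225 - 1714} = \sqrt{-1489} = i \sqrt{1489} \approx 38.588 i$)
$Q - -14842 = i \sqrt{1489} - -14842 = i \sqrt{1489} + 14842 = 14842 + i \sqrt{1489}$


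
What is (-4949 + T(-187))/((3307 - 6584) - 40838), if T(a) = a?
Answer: 1712/14705 ≈ 0.11642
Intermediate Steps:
(-4949 + T(-187))/((3307 - 6584) - 40838) = (-4949 - 187)/((3307 - 6584) - 40838) = -5136/(-3277 - 40838) = -5136/(-44115) = -5136*(-1/44115) = 1712/14705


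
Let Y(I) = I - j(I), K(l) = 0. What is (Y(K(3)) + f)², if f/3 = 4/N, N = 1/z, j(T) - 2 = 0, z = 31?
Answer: 136900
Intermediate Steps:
j(T) = 2 (j(T) = 2 + 0 = 2)
N = 1/31 ≈ 0.032258
f = 372 (f = 3*(4/(1/31)) = 3*(4*31) = 3*124 = 372)
Y(I) = -2 + I (Y(I) = I - 1*2 = I - 2 = -2 + I)
(Y(K(3)) + f)² = ((-2 + 0) + 372)² = (-2 + 372)² = 370² = 136900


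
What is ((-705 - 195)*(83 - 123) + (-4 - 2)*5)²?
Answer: 1293840900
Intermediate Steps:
((-705 - 195)*(83 - 123) + (-4 - 2)*5)² = (-900*(-40) - 6*5)² = (36000 - 30)² = 35970² = 1293840900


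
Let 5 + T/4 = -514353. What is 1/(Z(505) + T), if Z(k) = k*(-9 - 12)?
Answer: -1/2068037 ≈ -4.8355e-7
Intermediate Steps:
Z(k) = -21*k (Z(k) = k*(-21) = -21*k)
T = -2057432 (T = -20 + 4*(-514353) = -20 - 2057412 = -2057432)
1/(Z(505) + T) = 1/(-21*505 - 2057432) = 1/(-10605 - 2057432) = 1/(-2068037) = -1/2068037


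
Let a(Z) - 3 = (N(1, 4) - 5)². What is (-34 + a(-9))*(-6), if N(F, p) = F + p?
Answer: 186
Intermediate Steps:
a(Z) = 3 (a(Z) = 3 + ((1 + 4) - 5)² = 3 + (5 - 5)² = 3 + 0² = 3 + 0 = 3)
(-34 + a(-9))*(-6) = (-34 + 3)*(-6) = -31*(-6) = 186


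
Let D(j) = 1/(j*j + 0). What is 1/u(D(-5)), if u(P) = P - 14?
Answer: -25/349 ≈ -0.071633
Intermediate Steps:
D(j) = j⁻² (D(j) = 1/(j² + 0) = 1/(j²) = j⁻²)
u(P) = -14 + P
1/u(D(-5)) = 1/(-14 + (-5)⁻²) = 1/(-14 + 1/25) = 1/(-349/25) = -25/349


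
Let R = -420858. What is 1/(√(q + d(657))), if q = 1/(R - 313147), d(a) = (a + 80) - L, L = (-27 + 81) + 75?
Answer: √327568110001195/446275039 ≈ 0.040555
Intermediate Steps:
L = 129 (L = 54 + 75 = 129)
d(a) = -49 + a (d(a) = (a + 80) - 1*129 = (80 + a) - 129 = -49 + a)
q = -1/734005 (q = 1/(-420858 - 313147) = 1/(-734005) = -1/734005 ≈ -1.3624e-6)
1/(√(q + d(657))) = 1/(√(-1/734005 + (-49 + 657))) = 1/(√(-1/734005 + 608)) = 1/(√(446275039/734005)) = 1/(√327568110001195/734005) = √327568110001195/446275039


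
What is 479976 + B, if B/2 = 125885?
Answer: 731746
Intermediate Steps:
B = 251770 (B = 2*125885 = 251770)
479976 + B = 479976 + 251770 = 731746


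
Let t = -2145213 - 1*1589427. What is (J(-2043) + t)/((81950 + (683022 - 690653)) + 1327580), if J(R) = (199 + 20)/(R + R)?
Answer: -5086579753/1909386438 ≈ -2.6640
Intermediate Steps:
t = -3734640 (t = -2145213 - 1589427 = -3734640)
J(R) = 219/(2*R) (J(R) = 219/((2*R)) = 219*(1/(2*R)) = 219/(2*R))
(J(-2043) + t)/((81950 + (683022 - 690653)) + 1327580) = ((219/2)/(-2043) - 3734640)/((81950 + (683022 - 690653)) + 1327580) = ((219/2)*(-1/2043) - 3734640)/((81950 - 7631) + 1327580) = (-73/1362 - 3734640)/(74319 + 1327580) = -5086579753/1362/1401899 = -5086579753/1362*1/1401899 = -5086579753/1909386438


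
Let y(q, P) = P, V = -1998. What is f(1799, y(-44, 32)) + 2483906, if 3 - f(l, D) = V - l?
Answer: 2487706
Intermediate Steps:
f(l, D) = 2001 + l (f(l, D) = 3 - (-1998 - l) = 3 + (1998 + l) = 2001 + l)
f(1799, y(-44, 32)) + 2483906 = (2001 + 1799) + 2483906 = 3800 + 2483906 = 2487706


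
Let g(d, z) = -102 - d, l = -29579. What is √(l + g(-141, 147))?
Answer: 2*I*√7385 ≈ 171.87*I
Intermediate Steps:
√(l + g(-141, 147)) = √(-29579 + (-102 - 1*(-141))) = √(-29579 + (-102 + 141)) = √(-29579 + 39) = √(-29540) = 2*I*√7385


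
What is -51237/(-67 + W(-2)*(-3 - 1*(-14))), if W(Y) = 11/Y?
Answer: 34158/85 ≈ 401.86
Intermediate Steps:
-51237/(-67 + W(-2)*(-3 - 1*(-14))) = -51237/(-67 + (11/(-2))*(-3 - 1*(-14))) = -51237/(-67 + (11*(-1/2))*(-3 + 14)) = -51237/(-67 - 11/2*11) = -51237/(-67 - 121/2) = -51237/(-255/2) = -51237*(-2/255) = 34158/85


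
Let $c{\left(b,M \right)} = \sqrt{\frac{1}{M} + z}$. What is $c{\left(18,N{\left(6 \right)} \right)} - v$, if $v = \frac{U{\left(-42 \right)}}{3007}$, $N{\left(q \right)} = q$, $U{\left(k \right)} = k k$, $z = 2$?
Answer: $- \frac{1764}{3007} + \frac{\sqrt{78}}{6} \approx 0.88533$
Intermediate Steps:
$U{\left(k \right)} = k^{2}$
$c{\left(b,M \right)} = \sqrt{2 + \frac{1}{M}}$ ($c{\left(b,M \right)} = \sqrt{\frac{1}{M} + 2} = \sqrt{2 + \frac{1}{M}}$)
$v = \frac{1764}{3007}$ ($v = \frac{\left(-42\right)^{2}}{3007} = 1764 \cdot \frac{1}{3007} = \frac{1764}{3007} \approx 0.58663$)
$c{\left(18,N{\left(6 \right)} \right)} - v = \sqrt{2 + \frac{1}{6}} - \frac{1764}{3007} = \sqrt{\frac{13}{6}} - \frac{1764}{3007} = \frac{\sqrt{78}}{6} - \frac{1764}{3007} = - \frac{1764}{3007} + \frac{\sqrt{78}}{6}$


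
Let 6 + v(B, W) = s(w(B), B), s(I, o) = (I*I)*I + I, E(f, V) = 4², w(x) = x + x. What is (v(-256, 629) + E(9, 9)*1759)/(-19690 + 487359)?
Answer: -134190102/467669 ≈ -286.93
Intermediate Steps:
w(x) = 2*x
E(f, V) = 16
s(I, o) = I + I³ (s(I, o) = I²*I + I = I³ + I = I + I³)
v(B, W) = -6 + 2*B + 8*B³ (v(B, W) = -6 + (2*B + (2*B)³) = -6 + (2*B + 8*B³) = -6 + 2*B + 8*B³)
(v(-256, 629) + E(9, 9)*1759)/(-19690 + 487359) = ((-6 + 2*(-256) + 8*(-256)³) + 16*1759)/(-19690 + 487359) = ((-6 - 512 + 8*(-16777216)) + 28144)/467669 = ((-6 - 512 - 134217728) + 28144)*(1/467669) = (-134218246 + 28144)*(1/467669) = -134190102*1/467669 = -134190102/467669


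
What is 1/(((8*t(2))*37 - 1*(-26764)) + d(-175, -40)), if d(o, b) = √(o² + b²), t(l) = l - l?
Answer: 26764/716279471 - 5*√1289/716279471 ≈ 3.7115e-5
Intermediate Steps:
t(l) = 0
d(o, b) = √(b² + o²)
1/(((8*t(2))*37 - 1*(-26764)) + d(-175, -40)) = 1/(((8*0)*37 - 1*(-26764)) + √((-40)² + (-175)²)) = 1/((0*37 + 26764) + √(1600 + 30625)) = 1/((0 + 26764) + √32225) = 1/(26764 + 5*√1289)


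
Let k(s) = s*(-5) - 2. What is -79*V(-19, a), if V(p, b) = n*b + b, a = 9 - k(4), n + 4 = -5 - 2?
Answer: 24490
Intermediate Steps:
n = -11 (n = -4 + (-5 - 2) = -4 - 7 = -11)
k(s) = -2 - 5*s (k(s) = -5*s - 2 = -2 - 5*s)
a = 31 (a = 9 - (-2 - 5*4) = 9 - (-2 - 20) = 9 - 1*(-22) = 9 + 22 = 31)
V(p, b) = -10*b (V(p, b) = -11*b + b = -10*b)
-79*V(-19, a) = -(-790)*31 = -79*(-310) = 24490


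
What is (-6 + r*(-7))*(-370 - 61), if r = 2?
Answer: 8620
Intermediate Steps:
(-6 + r*(-7))*(-370 - 61) = (-6 + 2*(-7))*(-370 - 61) = (-6 - 14)*(-431) = -20*(-431) = 8620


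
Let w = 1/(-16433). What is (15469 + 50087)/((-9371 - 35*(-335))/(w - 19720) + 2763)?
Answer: 21243996136116/895335673361 ≈ 23.727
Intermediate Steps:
w = -1/16433 ≈ -6.0853e-5
(15469 + 50087)/((-9371 - 35*(-335))/(w - 19720) + 2763) = (15469 + 50087)/((-9371 - 35*(-335))/(-1/16433 - 19720) + 2763) = 65556/((-9371 + 11725)/(-324058761/16433) + 2763) = 65556/(2354*(-16433/324058761) + 2763) = 65556/(-38683282/324058761 + 2763) = 65556/(895335673361/324058761) = 65556*(324058761/895335673361) = 21243996136116/895335673361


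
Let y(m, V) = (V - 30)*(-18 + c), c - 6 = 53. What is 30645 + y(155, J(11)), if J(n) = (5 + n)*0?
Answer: 29415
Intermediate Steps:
c = 59 (c = 6 + 53 = 59)
J(n) = 0
y(m, V) = -1230 + 41*V (y(m, V) = (V - 30)*(-18 + 59) = (-30 + V)*41 = -1230 + 41*V)
30645 + y(155, J(11)) = 30645 + (-1230 + 41*0) = 30645 + (-1230 + 0) = 30645 - 1230 = 29415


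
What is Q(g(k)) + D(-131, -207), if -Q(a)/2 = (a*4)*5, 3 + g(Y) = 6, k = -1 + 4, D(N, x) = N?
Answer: -251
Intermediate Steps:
k = 3
g(Y) = 3 (g(Y) = -3 + 6 = 3)
Q(a) = -40*a (Q(a) = -2*a*4*5 = -2*4*a*5 = -40*a)
Q(g(k)) + D(-131, -207) = -40*3 - 131 = -120 - 131 = -251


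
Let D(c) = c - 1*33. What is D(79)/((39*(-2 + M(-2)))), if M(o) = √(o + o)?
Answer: -23/78 - 23*I/78 ≈ -0.29487 - 0.29487*I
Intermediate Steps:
M(o) = √2*√o (M(o) = √(2*o) = √2*√o)
D(c) = -33 + c (D(c) = c - 33 = -33 + c)
D(79)/((39*(-2 + M(-2)))) = (-33 + 79)/((39*(-2 + √2*√(-2)))) = 46/((39*(-2 + √2*(I*√2)))) = 46/((39*(-2 + 2*I))) = 46/(-78 + 78*I) = 46*((-78 - 78*I)/12168) = 23*(-78 - 78*I)/6084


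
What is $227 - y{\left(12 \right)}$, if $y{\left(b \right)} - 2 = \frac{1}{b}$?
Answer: $\frac{2699}{12} \approx 224.92$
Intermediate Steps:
$y{\left(b \right)} = 2 + \frac{1}{b}$
$227 - y{\left(12 \right)} = 227 - \left(2 + \frac{1}{12}\right) = 227 - \frac{25}{12} = \frac{2699}{12}$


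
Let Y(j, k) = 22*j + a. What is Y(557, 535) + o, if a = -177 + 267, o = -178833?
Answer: -166489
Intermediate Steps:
a = 90
Y(j, k) = 90 + 22*j (Y(j, k) = 22*j + 90 = 90 + 22*j)
Y(557, 535) + o = (90 + 22*557) - 178833 = (90 + 12254) - 178833 = 12344 - 178833 = -166489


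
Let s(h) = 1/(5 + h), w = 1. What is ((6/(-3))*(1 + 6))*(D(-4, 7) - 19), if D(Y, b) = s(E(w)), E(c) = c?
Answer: 791/3 ≈ 263.67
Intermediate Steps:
D(Y, b) = 1/6 (D(Y, b) = 1/(5 + 1) = 1/6)
((6/(-3))*(1 + 6))*(D(-4, 7) - 19) = ((6/(-3))*(1 + 6))*(1/6 - 19) = ((6*(-1/3))*7)*(-113/6) = -2*7*(-113/6) = -14*(-113/6) = 791/3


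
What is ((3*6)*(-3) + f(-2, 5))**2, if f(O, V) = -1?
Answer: 3025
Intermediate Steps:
((3*6)*(-3) + f(-2, 5))**2 = ((3*6)*(-3) - 1)**2 = (18*(-3) - 1)**2 = (-54 - 1)**2 = (-55)**2 = 3025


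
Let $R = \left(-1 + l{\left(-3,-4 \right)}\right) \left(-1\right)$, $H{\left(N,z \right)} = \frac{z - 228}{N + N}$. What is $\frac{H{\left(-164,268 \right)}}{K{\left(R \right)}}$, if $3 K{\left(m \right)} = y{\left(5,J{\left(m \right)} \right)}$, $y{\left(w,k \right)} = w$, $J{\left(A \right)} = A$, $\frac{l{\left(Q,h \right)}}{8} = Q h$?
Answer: $- \frac{3}{41} \approx -0.073171$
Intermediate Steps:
$l{\left(Q,h \right)} = 8 Q h$
$H{\left(N,z \right)} = \frac{-228 + z}{2 N}$
$R = -95$ ($R = \left(-1 + 8 \left(-3\right) \left(-4\right)\right) \left(-1\right) = \left(-1 + 96\right) \left(-1\right) = 95 \left(-1\right) = -95$)
$K{\left(m \right)} = \frac{5}{3}$ ($K{\left(m \right)} = \frac{1}{3} \cdot 5 = \frac{5}{3}$)
$\frac{H{\left(-164,268 \right)}}{K{\left(R \right)}} = \frac{\frac{1}{2} \frac{1}{-164} \left(-228 + 268\right)}{\frac{5}{3}} = \frac{1}{2} \left(- \frac{1}{164}\right) 40 \cdot \frac{3}{5} = \left(- \frac{5}{41}\right) \frac{3}{5} = - \frac{3}{41}$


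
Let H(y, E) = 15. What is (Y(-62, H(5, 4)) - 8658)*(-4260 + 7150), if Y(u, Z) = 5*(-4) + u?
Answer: -25258600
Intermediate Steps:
Y(u, Z) = -20 + u
(Y(-62, H(5, 4)) - 8658)*(-4260 + 7150) = ((-20 - 62) - 8658)*(-4260 + 7150) = (-82 - 8658)*2890 = -8740*2890 = -25258600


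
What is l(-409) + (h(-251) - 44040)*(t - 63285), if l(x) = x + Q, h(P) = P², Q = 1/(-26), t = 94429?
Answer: 15353545349/26 ≈ 5.9052e+8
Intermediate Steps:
Q = -1/26 ≈ -0.038462
l(x) = -1/26 + x (l(x) = x - 1/26 = -1/26 + x)
l(-409) + (h(-251) - 44040)*(t - 63285) = (-1/26 - 409) + ((-251)² - 44040)*(94429 - 63285) = -10635/26 + (63001 - 44040)*31144 = -10635/26 + 18961*31144 = -10635/26 + 590521384 = 15353545349/26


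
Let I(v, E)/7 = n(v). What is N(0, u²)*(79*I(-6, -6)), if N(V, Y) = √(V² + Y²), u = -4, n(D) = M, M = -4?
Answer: -35392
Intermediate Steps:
n(D) = -4
I(v, E) = -28 (I(v, E) = 7*(-4) = -28)
N(0, u²)*(79*I(-6, -6)) = √(0² + ((-4)²)²)*(79*(-28)) = √(0 + 16²)*(-2212) = √(0 + 256)*(-2212) = √256*(-2212) = 16*(-2212) = -35392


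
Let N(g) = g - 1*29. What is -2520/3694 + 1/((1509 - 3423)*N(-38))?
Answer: -161578033/236855586 ≈ -0.68218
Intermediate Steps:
N(g) = -29 + g (N(g) = g - 29 = -29 + g)
-2520/3694 + 1/((1509 - 3423)*N(-38)) = -2520/3694 + 1/((1509 - 3423)*(-29 - 38)) = -2520*1/3694 + 1/(-1914*(-67)) = -1260/1847 - 1/1914*(-1/67) = -1260/1847 + 1/128238 = -161578033/236855586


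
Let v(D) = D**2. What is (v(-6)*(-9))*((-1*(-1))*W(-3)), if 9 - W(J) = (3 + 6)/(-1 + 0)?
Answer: -5832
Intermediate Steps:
W(J) = 18 (W(J) = 9 - (3 + 6)/(-1 + 0) = 9 - 9/(-1) = 9 - 9*(-1) = 9 - 1*(-9) = 9 + 9 = 18)
(v(-6)*(-9))*((-1*(-1))*W(-3)) = ((-6)**2*(-9))*(-1*(-1)*18) = (36*(-9))*(1*18) = -324*18 = -5832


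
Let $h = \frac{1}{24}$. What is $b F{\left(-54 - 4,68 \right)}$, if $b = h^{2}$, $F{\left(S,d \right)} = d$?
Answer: $\frac{17}{144} \approx 0.11806$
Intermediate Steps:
$h = \frac{1}{24} \approx 0.041667$
$b = \frac{1}{576}$ ($b = \left(\frac{1}{24}\right)^{2} = \frac{1}{576} \approx 0.0017361$)
$b F{\left(-54 - 4,68 \right)} = \frac{1}{576} \cdot 68 = \frac{17}{144}$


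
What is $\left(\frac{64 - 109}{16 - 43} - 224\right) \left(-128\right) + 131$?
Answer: $\frac{85769}{3} \approx 28590.0$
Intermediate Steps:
$\left(\frac{64 - 109}{16 - 43} - 224\right) \left(-128\right) + 131 = \left(- \frac{45}{-27} - 224\right) \left(-128\right) + 131 = \left(\left(-45\right) \left(- \frac{1}{27}\right) - 224\right) \left(-128\right) + 131 = \left(\frac{5}{3} - 224\right) \left(-128\right) + 131 = \left(- \frac{667}{3}\right) \left(-128\right) + 131 = \frac{85376}{3} + 131 = \frac{85769}{3}$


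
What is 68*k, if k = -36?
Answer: -2448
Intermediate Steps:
68*k = 68*(-36) = -2448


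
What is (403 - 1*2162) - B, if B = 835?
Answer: -2594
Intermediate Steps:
(403 - 1*2162) - B = (403 - 1*2162) - 1*835 = (403 - 2162) - 835 = -1759 - 835 = -2594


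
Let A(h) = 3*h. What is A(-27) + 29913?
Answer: 29832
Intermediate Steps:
A(-27) + 29913 = 3*(-27) + 29913 = -81 + 29913 = 29832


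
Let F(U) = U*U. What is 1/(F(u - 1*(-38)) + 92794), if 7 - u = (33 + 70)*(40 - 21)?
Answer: 1/3748538 ≈ 2.6677e-7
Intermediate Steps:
u = -1950 (u = 7 - (33 + 70)*(40 - 21) = 7 - 103*19 = 7 - 1*1957 = 7 - 1957 = -1950)
F(U) = U²
1/(F(u - 1*(-38)) + 92794) = 1/((-1950 - 1*(-38))² + 92794) = 1/((-1950 + 38)² + 92794) = 1/((-1912)² + 92794) = 1/(3655744 + 92794) = 1/3748538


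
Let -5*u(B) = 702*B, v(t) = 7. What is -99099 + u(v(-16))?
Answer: -500409/5 ≈ -1.0008e+5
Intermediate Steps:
u(B) = -702*B/5
-99099 + u(v(-16)) = -99099 - 702/5*7 = -99099 - 4914/5 = -500409/5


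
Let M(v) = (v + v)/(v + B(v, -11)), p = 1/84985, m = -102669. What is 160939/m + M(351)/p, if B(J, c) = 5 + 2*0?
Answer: 3062560415573/18275082 ≈ 1.6758e+5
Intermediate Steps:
p = 1/84985 ≈ 1.1767e-5
B(J, c) = 5 (B(J, c) = 5 + 0 = 5)
M(v) = 2*v/(5 + v) (M(v) = (v + v)/(v + 5) = (2*v)/(5 + v) = 2*v/(5 + v))
160939/m + M(351)/p = 160939/(-102669) + (2*351/(5 + 351))/(1/84985) = 160939*(-1/102669) + (2*351/356)*84985 = -160939/102669 + (2*351*(1/356))*84985 = -160939/102669 + (351/178)*84985 = -160939/102669 + 29829735/178 = 3062560415573/18275082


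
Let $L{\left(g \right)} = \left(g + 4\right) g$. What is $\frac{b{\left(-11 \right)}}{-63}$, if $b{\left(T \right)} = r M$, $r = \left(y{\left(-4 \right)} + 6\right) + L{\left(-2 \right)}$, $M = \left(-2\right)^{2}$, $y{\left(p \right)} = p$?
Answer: $\frac{8}{63} \approx 0.12698$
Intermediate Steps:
$L{\left(g \right)} = g \left(4 + g\right)$ ($L{\left(g \right)} = \left(4 + g\right) g = g \left(4 + g\right)$)
$M = 4$
$r = -2$ ($r = \left(-4 + 6\right) - 2 \left(4 - 2\right) = 2 - 4 = -2$)
$b{\left(T \right)} = -8$ ($b{\left(T \right)} = \left(-2\right) 4 = -8$)
$\frac{b{\left(-11 \right)}}{-63} = \frac{1}{-63} \left(-8\right) = \left(- \frac{1}{63}\right) \left(-8\right) = \frac{8}{63}$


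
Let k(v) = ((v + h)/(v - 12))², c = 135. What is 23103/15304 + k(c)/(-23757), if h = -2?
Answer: 8303401530803/5500558369512 ≈ 1.5096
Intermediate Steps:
k(v) = (-2 + v)²/(-12 + v)² (k(v) = ((v - 2)/(v - 12))² = ((-2 + v)/(-12 + v))² = (-2 + v)²/(-12 + v)²)
23103/15304 + k(c)/(-23757) = 23103/15304 + ((-2 + 135)²/(-12 + 135)²)/(-23757) = 23103*(1/15304) + (133²/123²)*(-1/23757) = 23103/15304 + ((1/15129)*17689)*(-1/23757) = 23103/15304 + (17689/15129)*(-1/23757) = 23103/15304 - 17689/359419653 = 8303401530803/5500558369512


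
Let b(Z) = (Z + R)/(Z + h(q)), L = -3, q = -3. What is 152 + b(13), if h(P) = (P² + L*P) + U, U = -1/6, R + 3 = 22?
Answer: 28312/185 ≈ 153.04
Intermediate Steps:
R = 19 (R = -3 + 22 = 19)
U = -⅙ (U = -1*⅙ = -⅙ ≈ -0.16667)
h(P) = -⅙ + P² - 3*P (h(P) = (P² - 3*P) - ⅙ = -⅙ + P² - 3*P)
b(Z) = (19 + Z)/(107/6 + Z) (b(Z) = (Z + 19)/(Z + (-⅙ + (-3)² - 3*(-3))) = (19 + Z)/(Z + (-⅙ + 9 + 9)) = (19 + Z)/(Z + 107/6) = (19 + Z)/(107/6 + Z))
152 + b(13) = 152 + 6*(19 + 13)/(107 + 6*13) = 152 + 6*32/(107 + 78) = 152 + 6*32/185 = 152 + 6*(1/185)*32 = 152 + 192/185 = 28312/185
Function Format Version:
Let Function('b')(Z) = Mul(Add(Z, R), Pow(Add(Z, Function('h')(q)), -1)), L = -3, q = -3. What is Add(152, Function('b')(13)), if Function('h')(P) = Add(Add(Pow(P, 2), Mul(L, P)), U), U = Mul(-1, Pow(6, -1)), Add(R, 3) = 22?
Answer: Rational(28312, 185) ≈ 153.04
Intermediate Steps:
R = 19 (R = Add(-3, 22) = 19)
U = Rational(-1, 6) (U = Mul(-1, Rational(1, 6)) = Rational(-1, 6) ≈ -0.16667)
Function('h')(P) = Add(Rational(-1, 6), Pow(P, 2), Mul(-3, P)) (Function('h')(P) = Add(Add(Pow(P, 2), Mul(-3, P)), Rational(-1, 6)) = Add(Rational(-1, 6), Pow(P, 2), Mul(-3, P)))
Function('b')(Z) = Mul(Pow(Add(Rational(107, 6), Z), -1), Add(19, Z)) (Function('b')(Z) = Mul(Add(Z, 19), Pow(Add(Z, Add(Rational(-1, 6), Pow(-3, 2), Mul(-3, -3))), -1)) = Mul(Add(19, Z), Pow(Add(Z, Add(Rational(-1, 6), 9, 9)), -1)) = Mul(Add(19, Z), Pow(Add(Z, Rational(107, 6)), -1)) = Mul(Add(19, Z), Pow(Add(Rational(107, 6), Z), -1)) = Mul(Pow(Add(Rational(107, 6), Z), -1), Add(19, Z)))
Add(152, Function('b')(13)) = Add(152, Mul(6, Pow(Add(107, Mul(6, 13)), -1), Add(19, 13))) = Add(152, Mul(6, Pow(Add(107, 78), -1), 32)) = Add(152, Mul(6, Pow(185, -1), 32)) = Add(152, Mul(6, Rational(1, 185), 32)) = Add(152, Rational(192, 185)) = Rational(28312, 185)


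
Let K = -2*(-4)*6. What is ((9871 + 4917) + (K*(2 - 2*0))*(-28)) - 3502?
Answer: 8598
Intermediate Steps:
K = 48 (K = 8*6 = 48)
((9871 + 4917) + (K*(2 - 2*0))*(-28)) - 3502 = ((9871 + 4917) + (48*(2 - 2*0))*(-28)) - 3502 = (14788 + (48*(2 + 0))*(-28)) - 3502 = (14788 + (48*2)*(-28)) - 3502 = (14788 + 96*(-28)) - 3502 = (14788 - 2688) - 3502 = 12100 - 3502 = 8598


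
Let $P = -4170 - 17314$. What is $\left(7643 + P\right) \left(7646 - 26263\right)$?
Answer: $257677897$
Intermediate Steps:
$P = -21484$
$\left(7643 + P\right) \left(7646 - 26263\right) = \left(7643 - 21484\right) \left(7646 - 26263\right) = \left(-13841\right) \left(-18617\right) = 257677897$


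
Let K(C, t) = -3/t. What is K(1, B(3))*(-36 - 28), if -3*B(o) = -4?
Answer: 144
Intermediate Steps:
B(o) = 4/3 (B(o) = -⅓*(-4) = 4/3)
K(1, B(3))*(-36 - 28) = (-3/4/3)*(-36 - 28) = -3*¾*(-64) = -9/4*(-64) = 144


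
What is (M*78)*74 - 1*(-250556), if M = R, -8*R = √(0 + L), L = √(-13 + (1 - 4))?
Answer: 250556 - 1443*√I ≈ 2.4954e+5 - 1020.4*I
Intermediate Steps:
L = 4*I (L = √(-13 - 3) = √(-16) = 4*I ≈ 4.0*I)
R = -√I/4 (R = -√2*(1 + I)/8 = -2*√I/8 = -√I/4 ≈ -0.17678 - 0.17678*I)
M = -√I/4 ≈ -0.17678 - 0.17678*I
(M*78)*74 - 1*(-250556) = (-√I/4*78)*74 - 1*(-250556) = -39*√I/2*74 + 250556 = -1443*√I + 250556 = 250556 - 1443*√I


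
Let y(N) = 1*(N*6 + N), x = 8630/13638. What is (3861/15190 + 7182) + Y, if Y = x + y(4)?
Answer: 746908071109/103580610 ≈ 7210.9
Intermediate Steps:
x = 4315/6819 (x = 8630*(1/13638) = 4315/6819 ≈ 0.63279)
y(N) = 7*N (y(N) = 1*(6*N + N) = 1*(7*N) = 7*N)
Y = 195247/6819 (Y = 4315/6819 + 7*4 = 4315/6819 + 28 = 195247/6819 ≈ 28.633)
(3861/15190 + 7182) + Y = (3861/15190 + 7182) + 195247/6819 = 109098441/15190 + 195247/6819 = 746908071109/103580610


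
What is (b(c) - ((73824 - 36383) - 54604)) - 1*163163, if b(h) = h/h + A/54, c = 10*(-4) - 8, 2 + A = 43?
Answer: -7883905/54 ≈ -1.4600e+5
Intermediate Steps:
A = 41 (A = -2 + 43 = 41)
c = -48 (c = -40 - 8 = -48)
b(h) = 95/54 (b(h) = h/h + 41/54 = 1 + 41*(1/54) = 1 + 41/54 = 95/54)
(b(c) - ((73824 - 36383) - 54604)) - 1*163163 = (95/54 - ((73824 - 36383) - 54604)) - 1*163163 = (95/54 - (37441 - 54604)) - 163163 = (95/54 - 1*(-17163)) - 163163 = (95/54 + 17163) - 163163 = 926897/54 - 163163 = -7883905/54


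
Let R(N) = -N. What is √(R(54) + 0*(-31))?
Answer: 3*I*√6 ≈ 7.3485*I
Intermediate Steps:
√(R(54) + 0*(-31)) = √(-1*54 + 0*(-31)) = √(-54 + 0) = √(-54) = 3*I*√6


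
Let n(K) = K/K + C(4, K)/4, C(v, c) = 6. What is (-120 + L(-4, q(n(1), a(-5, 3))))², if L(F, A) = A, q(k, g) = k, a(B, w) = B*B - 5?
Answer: 55225/4 ≈ 13806.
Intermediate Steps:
a(B, w) = -5 + B² (a(B, w) = B² - 5 = -5 + B²)
n(K) = 5/2 (n(K) = K/K + 6/4 = 1 + 6*(¼) = 1 + 3/2 = 5/2)
(-120 + L(-4, q(n(1), a(-5, 3))))² = (-120 + 5/2)² = (-235/2)² = 55225/4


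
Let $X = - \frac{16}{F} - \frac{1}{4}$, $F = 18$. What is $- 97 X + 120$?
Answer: $\frac{8297}{36} \approx 230.47$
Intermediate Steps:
$X = - \frac{41}{36}$ ($X = - \frac{16}{18} - \frac{1}{4} = \left(-16\right) \frac{1}{18} - \frac{1}{4} = - \frac{8}{9} - \frac{1}{4} = - \frac{41}{36} \approx -1.1389$)
$- 97 X + 120 = \left(-97\right) \left(- \frac{41}{36}\right) + 120 = \frac{3977}{36} + 120 = \frac{8297}{36}$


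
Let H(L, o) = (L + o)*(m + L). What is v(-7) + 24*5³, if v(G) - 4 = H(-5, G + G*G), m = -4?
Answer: 2671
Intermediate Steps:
H(L, o) = (-4 + L)*(L + o) (H(L, o) = (L + o)*(-4 + L) = (-4 + L)*(L + o))
v(G) = 49 - 9*G - 9*G² (v(G) = 4 + ((-5)² - 4*(-5) - 4*(G + G*G) - 5*(G + G*G)) = 4 + (25 + 20 - 4*(G + G²) - 5*(G + G²)) = 4 + (25 + 20 + (-4*G - 4*G²) + (-5*G - 5*G²)) = 4 + (45 - 9*G - 9*G²) = 49 - 9*G - 9*G²)
v(-7) + 24*5³ = (49 - 9*(-7)*(1 - 7)) + 24*5³ = (49 - 9*(-7)*(-6)) + 24*125 = (49 - 378) + 3000 = -329 + 3000 = 2671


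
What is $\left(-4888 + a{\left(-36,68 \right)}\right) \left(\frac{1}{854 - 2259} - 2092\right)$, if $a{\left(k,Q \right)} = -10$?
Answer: $\frac{14396500378}{1405} \approx 1.0247 \cdot 10^{7}$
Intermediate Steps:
$\left(-4888 + a{\left(-36,68 \right)}\right) \left(\frac{1}{854 - 2259} - 2092\right) = \left(-4888 - 10\right) \left(\frac{1}{854 - 2259} - 2092\right) = - 4898 \left(\frac{1}{-1405} - 2092\right) = - 4898 \left(- \frac{1}{1405} - 2092\right) = \left(-4898\right) \left(- \frac{2939261}{1405}\right) = \frac{14396500378}{1405}$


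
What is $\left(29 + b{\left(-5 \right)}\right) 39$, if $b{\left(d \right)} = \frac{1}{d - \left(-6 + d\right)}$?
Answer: $\frac{2275}{2} \approx 1137.5$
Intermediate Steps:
$b{\left(d \right)} = \frac{1}{6}$
$\left(29 + b{\left(-5 \right)}\right) 39 = \left(29 + \frac{1}{6}\right) 39 = \frac{175}{6} \cdot 39 = \frac{2275}{2}$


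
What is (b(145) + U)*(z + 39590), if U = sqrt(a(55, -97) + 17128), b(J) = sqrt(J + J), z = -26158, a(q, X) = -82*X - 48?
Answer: 13432*sqrt(290) + 13432*sqrt(25034) ≈ 2.3540e+6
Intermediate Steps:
a(q, X) = -48 - 82*X
b(J) = sqrt(2)*sqrt(J) (b(J) = sqrt(2*J) = sqrt(2)*sqrt(J))
U = sqrt(25034) (U = sqrt((-48 - 82*(-97)) + 17128) = sqrt((-48 + 7954) + 17128) = sqrt(7906 + 17128) = sqrt(25034) ≈ 158.22)
(b(145) + U)*(z + 39590) = (sqrt(2)*sqrt(145) + sqrt(25034))*(-26158 + 39590) = (sqrt(290) + sqrt(25034))*13432 = 13432*sqrt(290) + 13432*sqrt(25034)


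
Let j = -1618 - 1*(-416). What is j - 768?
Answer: -1970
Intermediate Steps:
j = -1202 (j = -1618 + 416 = -1202)
j - 768 = -1202 - 768 = -1970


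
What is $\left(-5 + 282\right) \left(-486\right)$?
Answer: $-134622$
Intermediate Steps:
$\left(-5 + 282\right) \left(-486\right) = 277 \left(-486\right) = -134622$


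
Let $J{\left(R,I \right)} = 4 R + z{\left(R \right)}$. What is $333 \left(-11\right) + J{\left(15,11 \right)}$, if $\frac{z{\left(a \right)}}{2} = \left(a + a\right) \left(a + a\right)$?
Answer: $-1803$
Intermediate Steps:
$z{\left(a \right)} = 8 a^{2}$ ($z{\left(a \right)} = 2 \left(a + a\right) \left(a + a\right) = 2 \cdot 2 a 2 a = 2 \cdot 4 a^{2} = 8 a^{2}$)
$J{\left(R,I \right)} = 4 R + 8 R^{2}$
$333 \left(-11\right) + J{\left(15,11 \right)} = 333 \left(-11\right) + 4 \cdot 15 \left(1 + 2 \cdot 15\right) = -3663 + 4 \cdot 15 \left(1 + 30\right) = -3663 + 4 \cdot 15 \cdot 31 = -3663 + 1860 = -1803$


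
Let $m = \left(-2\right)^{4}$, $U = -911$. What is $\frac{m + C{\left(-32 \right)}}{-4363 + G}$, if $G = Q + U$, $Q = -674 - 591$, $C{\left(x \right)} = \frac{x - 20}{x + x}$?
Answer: $- \frac{269}{104624} \approx -0.0025711$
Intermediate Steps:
$C{\left(x \right)} = \frac{-20 + x}{2 x}$
$Q = -1265$
$G = -2176$ ($G = -1265 - 911 = -2176$)
$m = 16$
$\frac{m + C{\left(-32 \right)}}{-4363 + G} = \frac{16 + \frac{-20 - 32}{2 \left(-32\right)}}{-4363 - 2176} = \frac{16 + \frac{1}{2} \left(- \frac{1}{32}\right) \left(-52\right)}{-6539} = \left(16 + \frac{13}{16}\right) \left(- \frac{1}{6539}\right) = \frac{269}{16} \left(- \frac{1}{6539}\right) = - \frac{269}{104624}$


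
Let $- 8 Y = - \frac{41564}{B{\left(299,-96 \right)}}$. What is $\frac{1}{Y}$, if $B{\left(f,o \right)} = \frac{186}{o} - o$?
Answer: $\frac{1505}{83128} \approx 0.018105$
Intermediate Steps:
$B{\left(f,o \right)} = - o + \frac{186}{o}$
$Y = \frac{83128}{1505}$ ($Y = - \frac{\left(-41564\right) \frac{1}{\left(-1\right) \left(-96\right) + \frac{186}{-96}}}{8} = - \frac{\left(-41564\right) \frac{1}{96 + 186 \left(- \frac{1}{96}\right)}}{8} = - \frac{\left(-41564\right) \frac{1}{96 - \frac{31}{16}}}{8} = - \frac{\left(-41564\right) \frac{1}{\frac{1505}{16}}}{8} = - \frac{\left(-41564\right) \frac{16}{1505}}{8} = \left(- \frac{1}{8}\right) \left(- \frac{665024}{1505}\right) = \frac{83128}{1505} \approx 55.235$)
$\frac{1}{Y} = \frac{1}{\frac{83128}{1505}} = \frac{1505}{83128}$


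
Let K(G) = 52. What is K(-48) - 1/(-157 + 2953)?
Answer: 145391/2796 ≈ 52.000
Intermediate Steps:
K(-48) - 1/(-157 + 2953) = 52 - 1/(-157 + 2953) = 52 - 1/2796 = 145391/2796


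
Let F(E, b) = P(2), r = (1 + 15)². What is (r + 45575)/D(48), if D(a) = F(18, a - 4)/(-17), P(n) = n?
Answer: -779127/2 ≈ -3.8956e+5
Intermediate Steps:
r = 256 (r = 16² = 256)
F(E, b) = 2
D(a) = -2/17 (D(a) = 2/(-17) = 2*(-1/17) = -2/17)
(r + 45575)/D(48) = (256 + 45575)/(-2/17) = 45831*(-17/2) = -779127/2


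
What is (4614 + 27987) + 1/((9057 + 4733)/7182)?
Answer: 32112498/985 ≈ 32602.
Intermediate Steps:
(4614 + 27987) + 1/((9057 + 4733)/7182) = 32601 + 1/(13790*(1/7182)) = 32601 + 1/(985/513) = 32601 + 513/985 = 32112498/985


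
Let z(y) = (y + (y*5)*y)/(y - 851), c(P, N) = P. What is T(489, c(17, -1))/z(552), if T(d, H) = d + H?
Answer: -299/3012 ≈ -0.099270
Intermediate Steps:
T(d, H) = H + d
z(y) = (y + 5*y**2)/(-851 + y) (z(y) = (y + (5*y)*y)/(-851 + y) = (y + 5*y**2)/(-851 + y))
T(489, c(17, -1))/z(552) = (17 + 489)/((552*(1 + 5*552)/(-851 + 552))) = 506/((552*(1 + 2760)/(-299))) = 506/((552*(-1/299)*2761)) = 506/(-66264/13) = 506*(-13/66264) = -299/3012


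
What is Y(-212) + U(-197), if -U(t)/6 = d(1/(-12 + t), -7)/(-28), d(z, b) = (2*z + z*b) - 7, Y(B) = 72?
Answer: 103149/1463 ≈ 70.505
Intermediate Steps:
d(z, b) = -7 + 2*z + b*z (d(z, b) = (2*z + b*z) - 7 = -7 + 2*z + b*z)
U(t) = -3/2 - 15/(14*(-12 + t)) (U(t) = -6*(-7 + 2/(-12 + t) - 7/(-12 + t))/(-28) = -6*(-7 - 5/(-12 + t))*(-1)/28 = -6*(¼ + 5/(28*(-12 + t))) = -3/2 - 15/(14*(-12 + t)))
Y(-212) + U(-197) = 72 + 3*(79 - 7*(-197))/(14*(-12 - 197)) = 72 + (3/14)*(79 + 1379)/(-209) = 72 + (3/14)*(-1/209)*1458 = 72 - 2187/1463 = 103149/1463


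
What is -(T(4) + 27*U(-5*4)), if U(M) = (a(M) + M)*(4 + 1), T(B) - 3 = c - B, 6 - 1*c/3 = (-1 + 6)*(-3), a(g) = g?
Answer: 5338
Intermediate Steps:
c = 63 (c = 18 - 3*(-1 + 6)*(-3) = 18 - 15*(-3) = 18 - 3*(-15) = 18 + 45 = 63)
T(B) = 66 - B (T(B) = 3 + (63 - B) = 66 - B)
U(M) = 10*M (U(M) = (M + M)*(4 + 1) = (2*M)*5 = 10*M)
-(T(4) + 27*U(-5*4)) = -((66 - 1*4) + 27*(10*(-5*4))) = -((66 - 4) + 27*(10*(-20))) = -(62 + 27*(-200)) = -(62 - 5400) = -1*(-5338) = 5338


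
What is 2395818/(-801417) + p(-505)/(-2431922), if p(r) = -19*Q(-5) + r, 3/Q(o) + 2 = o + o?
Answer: -7768055457789/2598644844632 ≈ -2.9893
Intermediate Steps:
Q(o) = 3/(-2 + 2*o) (Q(o) = 3/(-2 + (o + o)) = 3/(-2 + 2*o))
p(r) = 19/4 + r (p(r) = -57/(2*(-1 - 5)) + r = -57/(2*(-6)) + r = -57*(-1)/(2*6) + r = -19*(-¼) + r = 19/4 + r)
2395818/(-801417) + p(-505)/(-2431922) = 2395818/(-801417) + (19/4 - 505)/(-2431922) = 2395818*(-1/801417) - 2001/4*(-1/2431922) = -798606/267139 + 2001/9727688 = -7768055457789/2598644844632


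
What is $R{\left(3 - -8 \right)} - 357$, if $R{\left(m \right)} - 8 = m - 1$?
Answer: $-339$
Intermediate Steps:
$R{\left(m \right)} = 7 + m$ ($R{\left(m \right)} = 8 + \left(m - 1\right) = 8 + \left(-1 + m\right) = 7 + m$)
$R{\left(3 - -8 \right)} - 357 = \left(7 + \left(3 - -8\right)\right) - 357 = \left(7 + \left(3 + 8\right)\right) - 357 = \left(7 + 11\right) - 357 = 18 - 357 = -339$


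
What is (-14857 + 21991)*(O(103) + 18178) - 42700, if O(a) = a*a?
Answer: 205323758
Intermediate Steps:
O(a) = a**2
(-14857 + 21991)*(O(103) + 18178) - 42700 = (-14857 + 21991)*(103**2 + 18178) - 42700 = 7134*(10609 + 18178) - 42700 = 7134*28787 - 42700 = 205366458 - 42700 = 205323758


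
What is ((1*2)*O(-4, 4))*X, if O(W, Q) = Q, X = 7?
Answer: 56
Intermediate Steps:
((1*2)*O(-4, 4))*X = ((1*2)*4)*7 = (2*4)*7 = 8*7 = 56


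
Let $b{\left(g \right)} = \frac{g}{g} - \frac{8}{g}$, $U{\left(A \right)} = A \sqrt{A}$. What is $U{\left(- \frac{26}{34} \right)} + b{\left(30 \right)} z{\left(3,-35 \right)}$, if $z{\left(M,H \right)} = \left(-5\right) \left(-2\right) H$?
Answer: $- \frac{770}{3} - \frac{13 i \sqrt{221}}{289} \approx -256.67 - 0.66872 i$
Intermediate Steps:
$U{\left(A \right)} = A^{\frac{3}{2}}$
$z{\left(M,H \right)} = 10 H$
$b{\left(g \right)} = 1 - \frac{8}{g}$
$U{\left(- \frac{26}{34} \right)} + b{\left(30 \right)} z{\left(3,-35 \right)} = \left(- \frac{26}{34}\right)^{\frac{3}{2}} + \frac{-8 + 30}{30} \cdot 10 \left(-35\right) = \left(\left(-26\right) \frac{1}{34}\right)^{\frac{3}{2}} + \frac{1}{30} \cdot 22 \left(-350\right) = \left(- \frac{13}{17}\right)^{\frac{3}{2}} + \frac{11}{15} \left(-350\right) = - \frac{13 i \sqrt{221}}{289} - \frac{770}{3} = - \frac{770}{3} - \frac{13 i \sqrt{221}}{289}$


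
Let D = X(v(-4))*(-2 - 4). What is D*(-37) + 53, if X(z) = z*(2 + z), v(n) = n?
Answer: 1829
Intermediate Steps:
D = -48 (D = (-4*(2 - 4))*(-2 - 4) = -4*(-2)*(-6) = 8*(-6) = -48)
D*(-37) + 53 = -48*(-37) + 53 = 1776 + 53 = 1829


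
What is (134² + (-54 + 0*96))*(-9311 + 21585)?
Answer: 219729148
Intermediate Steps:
(134² + (-54 + 0*96))*(-9311 + 21585) = (17956 + (-54 + 0))*12274 = (17956 - 54)*12274 = 17902*12274 = 219729148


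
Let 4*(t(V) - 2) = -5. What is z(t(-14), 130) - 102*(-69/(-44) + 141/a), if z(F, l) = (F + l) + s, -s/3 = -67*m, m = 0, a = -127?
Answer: 469613/5588 ≈ 84.040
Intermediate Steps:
s = 0 (s = -(-201)*0 = -3*0 = 0)
t(V) = 3/4 (t(V) = 2 + (1/4)*(-5) = 2 - 5/4 = 3/4)
z(F, l) = F + l (z(F, l) = (F + l) + 0 = F + l)
z(t(-14), 130) - 102*(-69/(-44) + 141/a) = (3/4 + 130) - 102*(-69/(-44) + 141/(-127)) = 523/4 - 102*(-69*(-1/44) + 141*(-1/127)) = 523/4 - 102*(69/44 - 141/127) = 523/4 - 102*2559/5588 = 523/4 - 1*130509/2794 = 523/4 - 130509/2794 = 469613/5588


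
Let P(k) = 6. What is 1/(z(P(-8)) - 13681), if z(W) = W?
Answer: -1/13675 ≈ -7.3126e-5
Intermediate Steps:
1/(z(P(-8)) - 13681) = 1/(6 - 13681) = 1/(-13675) = -1/13675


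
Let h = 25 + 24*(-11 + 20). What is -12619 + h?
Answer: -12378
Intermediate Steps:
h = 241 (h = 25 + 24*9 = 25 + 216 = 241)
-12619 + h = -12619 + 241 = -12378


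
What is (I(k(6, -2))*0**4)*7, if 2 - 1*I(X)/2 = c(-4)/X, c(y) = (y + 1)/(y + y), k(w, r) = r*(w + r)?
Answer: 0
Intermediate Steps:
k(w, r) = r*(r + w)
c(y) = (1 + y)/(2*y) (c(y) = (1 + y)/((2*y)) = (1 + y)*(1/(2*y)) = (1 + y)/(2*y))
I(X) = 4 - 3/(4*X) (I(X) = 4 - 2*(1/2)*(1 - 4)/(-4)/X = 4 - 2*(1/2)*(-1/4)*(-3)/X = 4 - 3/(4*X))
(I(k(6, -2))*0**4)*7 = ((4 - 3*(-1/(2*(-2 + 6)))/4)*0**4)*7 = ((4 - 3/(4*((-2*4))))*0)*7 = ((4 - 3/4/(-8))*0)*7 = ((4 - 3/4*(-1/8))*0)*7 = ((4 + 3/32)*0)*7 = ((131/32)*0)*7 = 0*7 = 0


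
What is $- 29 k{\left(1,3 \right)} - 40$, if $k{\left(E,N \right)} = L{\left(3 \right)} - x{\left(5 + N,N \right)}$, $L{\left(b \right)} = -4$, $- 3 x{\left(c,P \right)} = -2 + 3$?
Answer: $\frac{199}{3} \approx 66.333$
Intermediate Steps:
$x{\left(c,P \right)} = - \frac{1}{3}$ ($x{\left(c,P \right)} = - \frac{-2 + 3}{3} = \left(- \frac{1}{3}\right) 1 = - \frac{1}{3}$)
$k{\left(E,N \right)} = - \frac{11}{3}$ ($k{\left(E,N \right)} = -4 - - \frac{1}{3} = -4 + \frac{1}{3} = - \frac{11}{3}$)
$- 29 k{\left(1,3 \right)} - 40 = \left(-29\right) \left(- \frac{11}{3}\right) - 40 = \frac{319}{3} - 40 = \frac{199}{3}$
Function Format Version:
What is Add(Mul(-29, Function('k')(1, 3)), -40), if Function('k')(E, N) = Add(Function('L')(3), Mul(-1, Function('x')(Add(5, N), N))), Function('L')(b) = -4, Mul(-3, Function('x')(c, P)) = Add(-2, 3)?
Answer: Rational(199, 3) ≈ 66.333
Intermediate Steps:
Function('x')(c, P) = Rational(-1, 3) (Function('x')(c, P) = Mul(Rational(-1, 3), Add(-2, 3)) = Mul(Rational(-1, 3), 1) = Rational(-1, 3))
Function('k')(E, N) = Rational(-11, 3) (Function('k')(E, N) = Add(-4, Mul(-1, Rational(-1, 3))) = Add(-4, Rational(1, 3)) = Rational(-11, 3))
Add(Mul(-29, Function('k')(1, 3)), -40) = Add(Mul(-29, Rational(-11, 3)), -40) = Add(Rational(319, 3), -40) = Rational(199, 3)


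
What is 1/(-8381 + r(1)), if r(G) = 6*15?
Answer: -1/8291 ≈ -0.00012061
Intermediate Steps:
r(G) = 90
1/(-8381 + r(1)) = 1/(-8381 + 90) = 1/(-8291) = -1/8291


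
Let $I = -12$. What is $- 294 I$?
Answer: $3528$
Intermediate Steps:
$- 294 I = \left(-294\right) \left(-12\right) = 3528$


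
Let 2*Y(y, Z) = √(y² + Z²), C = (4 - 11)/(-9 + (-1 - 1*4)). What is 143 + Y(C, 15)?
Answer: 143 + √901/4 ≈ 150.50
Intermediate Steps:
C = ½ (C = -7/(-9 + (-1 - 4)) = -7/(-9 - 5) = -7/(-14) = -7*(-1/14) = ½ ≈ 0.50000)
Y(y, Z) = √(Z² + y²)/2 (Y(y, Z) = √(y² + Z²)/2 = √(Z² + y²)/2)
143 + Y(C, 15) = 143 + √(15² + (½)²)/2 = 143 + √(225 + ¼)/2 = 143 + √(901/4)/2 = 143 + (√901/2)/2 = 143 + √901/4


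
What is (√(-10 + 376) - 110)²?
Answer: (110 - √366)² ≈ 8257.2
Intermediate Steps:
(√(-10 + 376) - 110)² = (√366 - 110)² = (-110 + √366)²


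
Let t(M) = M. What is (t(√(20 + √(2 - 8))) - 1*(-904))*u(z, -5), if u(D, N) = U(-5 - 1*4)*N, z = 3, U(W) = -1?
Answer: 4520 + 5*√(20 + I*√6) ≈ 4542.4 + 1.3668*I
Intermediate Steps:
u(D, N) = -N
(t(√(20 + √(2 - 8))) - 1*(-904))*u(z, -5) = (√(20 + √(2 - 8)) - 1*(-904))*(-1*(-5)) = (√(20 + √(-6)) + 904)*5 = (√(20 + I*√6) + 904)*5 = (904 + √(20 + I*√6))*5 = 4520 + 5*√(20 + I*√6)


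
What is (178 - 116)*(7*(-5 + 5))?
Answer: 0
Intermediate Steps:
(178 - 116)*(7*(-5 + 5)) = 62*(7*0) = 62*0 = 0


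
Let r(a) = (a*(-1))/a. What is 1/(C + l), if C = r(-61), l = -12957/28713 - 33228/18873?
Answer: -20070387/64463462 ≈ -0.31135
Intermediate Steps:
r(a) = -1 (r(a) = (-a)/a = -1)
l = -44393075/20070387 (l = -12957*1/28713 - 33228*1/18873 = -4319/9571 - 3692/2097 = -44393075/20070387 ≈ -2.2119)
C = -1
1/(C + l) = 1/(-1 - 44393075/20070387) = 1/(-64463462/20070387) = -20070387/64463462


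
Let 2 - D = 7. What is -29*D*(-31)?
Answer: -4495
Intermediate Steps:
D = -5 (D = 2 - 1*7 = 2 - 7 = -5)
-29*D*(-31) = -29*(-5)*(-31) = 145*(-31) = -4495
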